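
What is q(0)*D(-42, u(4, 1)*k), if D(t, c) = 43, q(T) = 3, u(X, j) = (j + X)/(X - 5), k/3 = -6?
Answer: 129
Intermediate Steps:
k = -18 (k = 3*(-6) = -18)
u(X, j) = (X + j)/(-5 + X)
q(0)*D(-42, u(4, 1)*k) = 3*43 = 129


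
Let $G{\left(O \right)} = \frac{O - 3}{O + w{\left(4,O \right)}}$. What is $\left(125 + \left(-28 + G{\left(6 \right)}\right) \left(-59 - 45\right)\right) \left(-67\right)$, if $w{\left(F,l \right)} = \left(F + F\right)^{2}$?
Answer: $- \frac{7111313}{35} \approx -2.0318 \cdot 10^{5}$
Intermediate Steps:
$w{\left(F,l \right)} = 4 F^{2}$ ($w{\left(F,l \right)} = \left(2 F\right)^{2} = 4 F^{2}$)
$G{\left(O \right)} = \frac{-3 + O}{64 + O}$ ($G{\left(O \right)} = \frac{O - 3}{O + 4 \cdot 4^{2}} = \frac{-3 + O}{O + 4 \cdot 16} = \frac{-3 + O}{O + 64} = \frac{-3 + O}{64 + O}$)
$\left(125 + \left(-28 + G{\left(6 \right)}\right) \left(-59 - 45\right)\right) \left(-67\right) = \left(125 + \left(-28 + \frac{-3 + 6}{64 + 6}\right) \left(-59 - 45\right)\right) \left(-67\right) = \left(125 + \left(-28 + \frac{1}{70} \cdot 3\right) \left(-104\right)\right) \left(-67\right) = \left(125 + \left(-28 + \frac{3}{70}\right) \left(-104\right)\right) \left(-67\right) = \left(125 - - \frac{101764}{35}\right) \left(-67\right) = \left(125 + \frac{101764}{35}\right) \left(-67\right) = \frac{106139}{35} \left(-67\right) = - \frac{7111313}{35}$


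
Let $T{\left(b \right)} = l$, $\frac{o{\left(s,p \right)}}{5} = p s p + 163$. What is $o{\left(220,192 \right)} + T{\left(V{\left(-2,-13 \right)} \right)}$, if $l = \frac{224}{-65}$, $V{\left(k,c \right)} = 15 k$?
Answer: $\frac{2635828751}{65} \approx 4.0551 \cdot 10^{7}$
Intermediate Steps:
$o{\left(s,p \right)} = 815 + 5 s p^{2}$ ($o{\left(s,p \right)} = 5 \left(p s p + 163\right) = 5 \left(s p^{2} + 163\right) = 5 \left(163 + s p^{2}\right) = 815 + 5 s p^{2}$)
$l = - \frac{224}{65}$ ($l = 224 \left(- \frac{1}{65}\right) = - \frac{224}{65} \approx -3.4462$)
$T{\left(b \right)} = - \frac{224}{65}$
$o{\left(220,192 \right)} + T{\left(V{\left(-2,-13 \right)} \right)} = \left(815 + 5 \cdot 220 \cdot 192^{2}\right) - \frac{224}{65} = \left(815 + 5 \cdot 220 \cdot 36864\right) - \frac{224}{65} = \left(815 + 40550400\right) - \frac{224}{65} = 40551215 - \frac{224}{65} = \frac{2635828751}{65}$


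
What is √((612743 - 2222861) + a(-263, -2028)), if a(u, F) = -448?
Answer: I*√1610566 ≈ 1269.1*I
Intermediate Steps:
√((612743 - 2222861) + a(-263, -2028)) = √((612743 - 2222861) - 448) = √(-1610118 - 448) = √(-1610566) = I*√1610566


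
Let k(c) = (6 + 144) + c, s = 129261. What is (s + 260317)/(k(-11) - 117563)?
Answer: -194789/58712 ≈ -3.3177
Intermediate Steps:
k(c) = 150 + c
(s + 260317)/(k(-11) - 117563) = (129261 + 260317)/((150 - 11) - 117563) = 389578/(139 - 117563) = 389578/(-117424) = 389578*(-1/117424) = -194789/58712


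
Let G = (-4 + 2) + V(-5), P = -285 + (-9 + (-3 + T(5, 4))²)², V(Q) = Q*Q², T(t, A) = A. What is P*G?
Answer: 28067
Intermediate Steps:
V(Q) = Q³
P = -221 (P = -285 + (-9 + (-3 + 4)²)² = -285 + (-9 + 1²)² = -285 + (-9 + 1)² = -285 + (-8)² = -285 + 64 = -221)
G = -127 (G = (-4 + 2) + (-5)³ = -2 - 125 = -127)
P*G = -221*(-127) = 28067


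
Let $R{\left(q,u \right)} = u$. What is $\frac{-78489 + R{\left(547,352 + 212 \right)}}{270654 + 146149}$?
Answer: $- \frac{77925}{416803} \approx -0.18696$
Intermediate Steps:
$\frac{-78489 + R{\left(547,352 + 212 \right)}}{270654 + 146149} = \frac{-78489 + \left(352 + 212\right)}{270654 + 146149} = \frac{-78489 + 564}{416803} = \left(-77925\right) \frac{1}{416803} = - \frac{77925}{416803}$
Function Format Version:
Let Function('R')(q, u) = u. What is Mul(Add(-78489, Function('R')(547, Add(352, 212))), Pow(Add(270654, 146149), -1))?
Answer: Rational(-77925, 416803) ≈ -0.18696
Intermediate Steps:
Mul(Add(-78489, Function('R')(547, Add(352, 212))), Pow(Add(270654, 146149), -1)) = Mul(Add(-78489, Add(352, 212)), Pow(Add(270654, 146149), -1)) = Mul(Add(-78489, 564), Pow(416803, -1)) = Mul(-77925, Rational(1, 416803)) = Rational(-77925, 416803)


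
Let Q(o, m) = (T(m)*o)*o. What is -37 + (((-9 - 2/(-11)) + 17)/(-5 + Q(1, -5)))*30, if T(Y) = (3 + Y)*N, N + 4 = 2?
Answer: -3107/11 ≈ -282.45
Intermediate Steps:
N = -2 (N = -4 + 2 = -2)
T(Y) = -6 - 2*Y (T(Y) = (3 + Y)*(-2) = -6 - 2*Y)
Q(o, m) = o²*(-6 - 2*m) (Q(o, m) = ((-6 - 2*m)*o)*o = (o*(-6 - 2*m))*o = o²*(-6 - 2*m))
-37 + (((-9 - 2/(-11)) + 17)/(-5 + Q(1, -5)))*30 = -37 + (((-9 - 2/(-11)) + 17)/(-5 + 2*1²*(-3 - 1*(-5))))*30 = -37 + (((-9 - 2*(-1/11)) + 17)/(-5 + 2*1*(-3 + 5)))*30 = -37 + (((-9 + 2/11) + 17)/(-5 + 2*1*2))*30 = -37 + ((-97/11 + 17)/(-5 + 4))*30 = -37 + ((90/11)/(-1))*30 = -37 + ((90/11)*(-1))*30 = -37 - 90/11*30 = -37 - 2700/11 = -3107/11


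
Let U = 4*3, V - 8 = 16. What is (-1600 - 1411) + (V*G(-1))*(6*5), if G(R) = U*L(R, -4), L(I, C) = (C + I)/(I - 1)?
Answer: 18589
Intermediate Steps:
L(I, C) = (C + I)/(-1 + I)
V = 24 (V = 8 + 16 = 24)
U = 12
G(R) = 12*(-4 + R)/(-1 + R) (G(R) = 12*((-4 + R)/(-1 + R)) = 12*(-4 + R)/(-1 + R))
(-1600 - 1411) + (V*G(-1))*(6*5) = (-1600 - 1411) + (24*(12*(-4 - 1)/(-1 - 1)))*(6*5) = -3011 + (24*(12*(-5)/(-2)))*30 = -3011 + (24*(12*(-½)*(-5)))*30 = -3011 + (24*30)*30 = -3011 + 720*30 = -3011 + 21600 = 18589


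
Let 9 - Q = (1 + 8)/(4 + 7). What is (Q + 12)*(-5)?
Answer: -1110/11 ≈ -100.91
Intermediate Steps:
Q = 90/11 (Q = 9 - (1 + 8)/(4 + 7) = 9 - 9/11 = 90/11 ≈ 8.1818)
(Q + 12)*(-5) = (90/11 + 12)*(-5) = (222/11)*(-5) = -1110/11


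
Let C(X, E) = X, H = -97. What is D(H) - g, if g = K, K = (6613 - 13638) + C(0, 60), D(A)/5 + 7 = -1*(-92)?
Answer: 7450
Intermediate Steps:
D(A) = 425 (D(A) = -35 + 5*(-1*(-92)) = -35 + 5*92 = -35 + 460 = 425)
K = -7025 (K = (6613 - 13638) + 0 = -7025 + 0 = -7025)
g = -7025
D(H) - g = 425 - 1*(-7025) = 425 + 7025 = 7450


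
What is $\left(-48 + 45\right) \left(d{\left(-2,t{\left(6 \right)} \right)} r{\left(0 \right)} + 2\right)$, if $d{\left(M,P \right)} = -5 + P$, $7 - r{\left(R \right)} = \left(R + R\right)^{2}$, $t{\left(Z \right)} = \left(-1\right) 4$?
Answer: $183$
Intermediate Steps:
$t{\left(Z \right)} = -4$
$r{\left(R \right)} = 7 - 4 R^{2}$ ($r{\left(R \right)} = 7 - \left(R + R\right)^{2} = 7 - \left(2 R\right)^{2} = 7 - 4 R^{2}$)
$\left(-48 + 45\right) \left(d{\left(-2,t{\left(6 \right)} \right)} r{\left(0 \right)} + 2\right) = \left(-48 + 45\right) \left(\left(-5 - 4\right) \left(7 - 4 \cdot 0^{2}\right) + 2\right) = - 3 \left(- 9 \left(7 - 0\right) + 2\right) = - 3 \left(- 9 \left(7 + 0\right) + 2\right) = - 3 \left(\left(-9\right) 7 + 2\right) = - 3 \left(-63 + 2\right) = \left(-3\right) \left(-61\right) = 183$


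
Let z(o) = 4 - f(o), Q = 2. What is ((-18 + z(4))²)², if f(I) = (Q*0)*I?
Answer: 38416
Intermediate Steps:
f(I) = 0 (f(I) = (2*0)*I = 0*I = 0)
z(o) = 4 (z(o) = 4 - 1*0 = 4 + 0 = 4)
((-18 + z(4))²)² = ((-18 + 4)²)² = ((-14)²)² = 196² = 38416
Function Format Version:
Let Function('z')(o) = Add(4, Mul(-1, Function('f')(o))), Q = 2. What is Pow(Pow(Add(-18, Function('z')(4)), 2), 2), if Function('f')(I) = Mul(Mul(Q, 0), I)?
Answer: 38416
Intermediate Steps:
Function('f')(I) = 0 (Function('f')(I) = Mul(Mul(2, 0), I) = Mul(0, I) = 0)
Function('z')(o) = 4 (Function('z')(o) = Add(4, Mul(-1, 0)) = Add(4, 0) = 4)
Pow(Pow(Add(-18, Function('z')(4)), 2), 2) = Pow(Pow(Add(-18, 4), 2), 2) = Pow(Pow(-14, 2), 2) = Pow(196, 2) = 38416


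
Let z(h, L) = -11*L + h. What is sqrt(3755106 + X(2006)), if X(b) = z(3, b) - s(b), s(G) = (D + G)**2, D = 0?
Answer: I*sqrt(290993) ≈ 539.44*I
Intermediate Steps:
z(h, L) = h - 11*L
s(G) = G**2 (s(G) = (0 + G)**2 = G**2)
X(b) = 3 - b**2 - 11*b (X(b) = (3 - 11*b) - b**2 = 3 - b**2 - 11*b)
sqrt(3755106 + X(2006)) = sqrt(3755106 + (3 - 1*2006**2 - 11*2006)) = sqrt(3755106 + (3 - 1*4024036 - 22066)) = sqrt(3755106 + (3 - 4024036 - 22066)) = sqrt(3755106 - 4046099) = sqrt(-290993) = I*sqrt(290993)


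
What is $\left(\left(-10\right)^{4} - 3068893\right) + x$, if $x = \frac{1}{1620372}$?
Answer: $- \frac{4956544568195}{1620372} \approx -3.0589 \cdot 10^{6}$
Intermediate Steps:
$x = \frac{1}{1620372} \approx 6.1714 \cdot 10^{-7}$
$\left(\left(-10\right)^{4} - 3068893\right) + x = \left(\left(-10\right)^{4} - 3068893\right) + \frac{1}{1620372} = \left(10000 - 3068893\right) + \frac{1}{1620372} = -3058893 + \frac{1}{1620372} = - \frac{4956544568195}{1620372}$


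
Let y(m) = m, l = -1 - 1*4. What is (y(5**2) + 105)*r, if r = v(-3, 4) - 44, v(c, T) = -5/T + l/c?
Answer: -33995/6 ≈ -5665.8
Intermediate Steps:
l = -5 (l = -1 - 4 = -5)
v(c, T) = -5/T - 5/c
r = -523/12 (r = (-5/4 - 5/(-3)) - 44 = (-5*1/4 - 5*(-1/3)) - 44 = (-5/4 + 5/3) - 44 = 5/12 - 44 = -523/12 ≈ -43.583)
(y(5**2) + 105)*r = (5**2 + 105)*(-523/12) = (25 + 105)*(-523/12) = 130*(-523/12) = -33995/6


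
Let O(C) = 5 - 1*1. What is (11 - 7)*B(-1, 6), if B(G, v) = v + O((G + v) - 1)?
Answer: 40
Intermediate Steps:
O(C) = 4 (O(C) = 5 - 1 = 4)
B(G, v) = 4 + v (B(G, v) = v + 4 = 4 + v)
(11 - 7)*B(-1, 6) = (11 - 7)*(4 + 6) = 4*10 = 40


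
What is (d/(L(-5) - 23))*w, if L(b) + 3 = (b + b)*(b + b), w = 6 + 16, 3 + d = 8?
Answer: 55/37 ≈ 1.4865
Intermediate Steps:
d = 5 (d = -3 + 8 = 5)
w = 22
L(b) = -3 + 4*b**2 (L(b) = -3 + (b + b)*(b + b) = -3 + (2*b)*(2*b) = -3 + 4*b**2)
(d/(L(-5) - 23))*w = (5/((-3 + 4*(-5)**2) - 23))*22 = (5/((-3 + 4*25) - 23))*22 = (5/((-3 + 100) - 23))*22 = (5/(97 - 23))*22 = (5/74)*22 = 55/37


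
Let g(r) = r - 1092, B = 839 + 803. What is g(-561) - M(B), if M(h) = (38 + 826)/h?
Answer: -1357545/821 ≈ -1653.5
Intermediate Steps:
B = 1642
g(r) = -1092 + r
M(h) = 864/h
g(-561) - M(B) = (-1092 - 561) - 864/1642 = -1653 - 864/1642 = -1653 - 1*432/821 = -1653 - 432/821 = -1357545/821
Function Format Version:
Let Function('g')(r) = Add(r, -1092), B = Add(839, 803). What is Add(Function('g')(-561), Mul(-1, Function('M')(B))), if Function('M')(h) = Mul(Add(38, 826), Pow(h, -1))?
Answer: Rational(-1357545, 821) ≈ -1653.5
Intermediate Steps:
B = 1642
Function('g')(r) = Add(-1092, r)
Function('M')(h) = Mul(864, Pow(h, -1))
Add(Function('g')(-561), Mul(-1, Function('M')(B))) = Add(Add(-1092, -561), Mul(-1, Mul(864, Pow(1642, -1)))) = Add(-1653, Mul(-1, Mul(864, Rational(1, 1642)))) = Add(-1653, Mul(-1, Rational(432, 821))) = Add(-1653, Rational(-432, 821)) = Rational(-1357545, 821)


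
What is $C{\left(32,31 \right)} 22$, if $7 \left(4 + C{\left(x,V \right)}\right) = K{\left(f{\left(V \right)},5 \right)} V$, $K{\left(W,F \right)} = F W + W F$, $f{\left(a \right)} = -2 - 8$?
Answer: $- \frac{68816}{7} \approx -9830.9$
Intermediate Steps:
$f{\left(a \right)} = -10$ ($f{\left(a \right)} = -2 - 8 = -10$)
$K{\left(W,F \right)} = 2 F W$ ($K{\left(W,F \right)} = F W + F W = 2 F W$)
$C{\left(x,V \right)} = -4 - \frac{100 V}{7}$ ($C{\left(x,V \right)} = -4 + \frac{2 \cdot 5 \left(-10\right) V}{7} = -4 + \frac{\left(-100\right) V}{7} = -4 - \frac{100 V}{7}$)
$C{\left(32,31 \right)} 22 = \left(-4 - \frac{3100}{7}\right) 22 = \left(- \frac{3128}{7}\right) 22 = - \frac{68816}{7}$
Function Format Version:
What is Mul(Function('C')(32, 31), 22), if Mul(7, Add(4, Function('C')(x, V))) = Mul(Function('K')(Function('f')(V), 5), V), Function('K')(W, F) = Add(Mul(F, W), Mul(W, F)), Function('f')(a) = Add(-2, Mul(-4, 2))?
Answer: Rational(-68816, 7) ≈ -9830.9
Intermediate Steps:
Function('f')(a) = -10 (Function('f')(a) = Add(-2, -8) = -10)
Function('K')(W, F) = Mul(2, F, W) (Function('K')(W, F) = Add(Mul(F, W), Mul(F, W)) = Mul(2, F, W))
Function('C')(x, V) = Add(-4, Mul(Rational(-100, 7), V)) (Function('C')(x, V) = Add(-4, Mul(Rational(1, 7), Mul(Mul(2, 5, -10), V))) = Add(-4, Mul(Rational(1, 7), Mul(-100, V))) = Add(-4, Mul(Rational(-100, 7), V)))
Mul(Function('C')(32, 31), 22) = Mul(Add(-4, Mul(Rational(-100, 7), 31)), 22) = Mul(Add(-4, Rational(-3100, 7)), 22) = Mul(Rational(-3128, 7), 22) = Rational(-68816, 7)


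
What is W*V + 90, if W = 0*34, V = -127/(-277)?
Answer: 90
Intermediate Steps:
V = 127/277 (V = -127*(-1/277) = 127/277 ≈ 0.45848)
W = 0
W*V + 90 = 0*(127/277) + 90 = 0 + 90 = 90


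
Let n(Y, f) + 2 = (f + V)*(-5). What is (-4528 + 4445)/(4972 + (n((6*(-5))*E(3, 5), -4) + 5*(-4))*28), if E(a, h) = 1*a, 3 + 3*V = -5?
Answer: -249/15868 ≈ -0.015692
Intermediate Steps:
V = -8/3 (V = -1 + (⅓)*(-5) = -1 - 5/3 = -8/3 ≈ -2.6667)
E(a, h) = a
n(Y, f) = 34/3 - 5*f (n(Y, f) = -2 + (f - 8/3)*(-5) = -2 + (-8/3 + f)*(-5) = -2 + (40/3 - 5*f) = 34/3 - 5*f)
(-4528 + 4445)/(4972 + (n((6*(-5))*E(3, 5), -4) + 5*(-4))*28) = (-4528 + 4445)/(4972 + ((34/3 - 5*(-4)) + 5*(-4))*28) = -83/(4972 + ((34/3 + 20) - 20)*28) = -83/(4972 + (94/3 - 20)*28) = -83/(4972 + (34/3)*28) = -83/(4972 + 952/3) = -83/15868/3 = -83*3/15868 = -249/15868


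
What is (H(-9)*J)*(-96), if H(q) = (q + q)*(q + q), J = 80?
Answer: -2488320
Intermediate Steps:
H(q) = 4*q² (H(q) = (2*q)*(2*q) = 4*q²)
(H(-9)*J)*(-96) = ((4*(-9)²)*80)*(-96) = ((4*81)*80)*(-96) = (324*80)*(-96) = 25920*(-96) = -2488320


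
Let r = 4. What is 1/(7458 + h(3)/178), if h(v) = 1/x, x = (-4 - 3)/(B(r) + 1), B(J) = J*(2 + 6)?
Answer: 1246/9292635 ≈ 0.00013408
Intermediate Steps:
B(J) = 8*J (B(J) = J*8 = 8*J)
x = -7/33 (x = (-4 - 3)/(8*4 + 1) = -7/(32 + 1) = -7/33 ≈ -0.21212)
h(v) = -33/7 (h(v) = 1/(-7/33) = -33/7)
1/(7458 + h(3)/178) = 1/(7458 - 33/7/178) = 1/(7458 + (1/178)*(-33/7)) = 1/(7458 - 33/1246) = 1/(9292635/1246) = 1246/9292635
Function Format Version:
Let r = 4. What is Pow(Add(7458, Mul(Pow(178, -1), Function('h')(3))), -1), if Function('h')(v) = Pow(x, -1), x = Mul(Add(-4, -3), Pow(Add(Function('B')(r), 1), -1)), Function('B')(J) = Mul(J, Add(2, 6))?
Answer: Rational(1246, 9292635) ≈ 0.00013408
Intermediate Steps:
Function('B')(J) = Mul(8, J) (Function('B')(J) = Mul(J, 8) = Mul(8, J))
x = Rational(-7, 33) (x = Mul(Add(-4, -3), Pow(Add(Mul(8, 4), 1), -1)) = Mul(-7, Pow(Add(32, 1), -1)) = Mul(-7, Pow(33, -1)) = Mul(-7, Rational(1, 33)) = Rational(-7, 33) ≈ -0.21212)
Function('h')(v) = Rational(-33, 7) (Function('h')(v) = Pow(Rational(-7, 33), -1) = Rational(-33, 7))
Pow(Add(7458, Mul(Pow(178, -1), Function('h')(3))), -1) = Pow(Add(7458, Mul(Pow(178, -1), Rational(-33, 7))), -1) = Pow(Add(7458, Mul(Rational(1, 178), Rational(-33, 7))), -1) = Pow(Add(7458, Rational(-33, 1246)), -1) = Pow(Rational(9292635, 1246), -1) = Rational(1246, 9292635)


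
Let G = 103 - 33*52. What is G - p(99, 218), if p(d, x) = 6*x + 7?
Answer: -2928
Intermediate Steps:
p(d, x) = 7 + 6*x
G = -1613 (G = 103 - 1716 = -1613)
G - p(99, 218) = -1613 - (7 + 6*218) = -1613 - (7 + 1308) = -1613 - 1*1315 = -1613 - 1315 = -2928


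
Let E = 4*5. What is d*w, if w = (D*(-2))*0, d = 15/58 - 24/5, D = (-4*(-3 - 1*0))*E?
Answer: 0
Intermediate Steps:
E = 20
D = 240 (D = -4*(-3 - 1*0)*20 = -4*(-3 + 0)*20 = -4*(-3)*20 = 12*20 = 240)
d = -1317/290 (d = 15*(1/58) - 24*⅕ = 15/58 - 24/5 = -1317/290 ≈ -4.5414)
w = 0 (w = (240*(-2))*0 = -480*0 = 0)
d*w = -1317/290*0 = 0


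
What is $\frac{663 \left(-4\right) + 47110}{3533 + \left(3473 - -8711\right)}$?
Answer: $\frac{44458}{15717} \approx 2.8287$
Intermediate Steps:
$\frac{663 \left(-4\right) + 47110}{3533 + \left(3473 - -8711\right)} = \frac{-2652 + 47110}{3533 + \left(3473 + 8711\right)} = \frac{44458}{3533 + 12184} = \frac{44458}{15717}$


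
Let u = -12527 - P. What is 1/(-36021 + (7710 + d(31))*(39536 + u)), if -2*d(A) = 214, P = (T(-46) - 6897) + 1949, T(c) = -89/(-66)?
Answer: 66/16032904633 ≈ 4.1165e-9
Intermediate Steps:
T(c) = 89/66 (T(c) = -89*(-1/66) = 89/66)
P = -326479/66 (P = (89/66 - 6897) + 1949 = -455113/66 + 1949 = -326479/66 ≈ -4946.6)
u = -500303/66 (u = -12527 - 1*(-326479/66) = -12527 + 326479/66 = -500303/66 ≈ -7580.4)
d(A) = -107 (d(A) = -½*214 = -107)
1/(-36021 + (7710 + d(31))*(39536 + u)) = 1/(-36021 + (7710 - 107)*(39536 - 500303/66)) = 1/(-36021 + 7603*(2109073/66)) = 1/(-36021 + 16035282019/66) = 1/(16032904633/66) = 66/16032904633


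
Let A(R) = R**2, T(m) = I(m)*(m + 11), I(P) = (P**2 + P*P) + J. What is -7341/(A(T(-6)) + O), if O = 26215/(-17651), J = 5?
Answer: -129575991/2616293260 ≈ -0.049527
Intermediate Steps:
I(P) = 5 + 2*P**2 (I(P) = (P**2 + P*P) + 5 = (P**2 + P**2) + 5 = 2*P**2 + 5 = 5 + 2*P**2)
T(m) = (5 + 2*m**2)*(11 + m) (T(m) = (5 + 2*m**2)*(m + 11) = (5 + 2*m**2)*(11 + m))
O = -26215/17651 (O = 26215*(-1/17651) = -26215/17651 ≈ -1.4852)
-7341/(A(T(-6)) + O) = -7341/(((5 + 2*(-6)**2)*(11 - 6))**2 - 26215/17651) = -7341/(((5 + 2*36)*5)**2 - 26215/17651) = -7341/(((5 + 72)*5)**2 - 26215/17651) = -7341/((77*5)**2 - 26215/17651) = -7341/(385**2 - 26215/17651) = -7341/(148225 - 26215/17651) = -7341/2616293260/17651 = -7341*17651/2616293260 = -129575991/2616293260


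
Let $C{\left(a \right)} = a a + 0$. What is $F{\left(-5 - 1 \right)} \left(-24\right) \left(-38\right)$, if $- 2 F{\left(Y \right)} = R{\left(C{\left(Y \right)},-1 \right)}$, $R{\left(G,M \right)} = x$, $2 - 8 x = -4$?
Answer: $-342$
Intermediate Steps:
$x = \frac{3}{4}$ ($x = \frac{1}{4} - - \frac{1}{2} = \frac{1}{4} + \frac{1}{2} = \frac{3}{4} \approx 0.75$)
$C{\left(a \right)} = a^{2}$ ($C{\left(a \right)} = a^{2} + 0 = a^{2}$)
$R{\left(G,M \right)} = \frac{3}{4}$
$F{\left(Y \right)} = - \frac{3}{8}$ ($F{\left(Y \right)} = \left(- \frac{1}{2}\right) \frac{3}{4} = - \frac{3}{8}$)
$F{\left(-5 - 1 \right)} \left(-24\right) \left(-38\right) = \left(- \frac{3}{8}\right) \left(-24\right) \left(-38\right) = 9 \left(-38\right) = -342$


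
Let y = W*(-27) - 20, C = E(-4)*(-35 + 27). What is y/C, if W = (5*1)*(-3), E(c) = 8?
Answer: -385/64 ≈ -6.0156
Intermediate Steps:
W = -15 (W = 5*(-3) = -15)
C = -64 (C = 8*(-35 + 27) = 8*(-8) = -64)
y = 385 (y = -15*(-27) - 20 = 405 - 20 = 385)
y/C = 385/(-64) = 385*(-1/64) = -385/64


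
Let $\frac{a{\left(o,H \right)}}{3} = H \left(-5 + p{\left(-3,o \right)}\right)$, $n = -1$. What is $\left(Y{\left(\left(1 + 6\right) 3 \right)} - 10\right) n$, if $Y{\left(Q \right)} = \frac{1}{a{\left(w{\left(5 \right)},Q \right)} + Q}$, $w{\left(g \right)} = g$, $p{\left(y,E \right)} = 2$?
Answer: $\frac{1681}{168} \approx 10.006$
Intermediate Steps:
$a{\left(o,H \right)} = - 9 H$ ($a{\left(o,H \right)} = 3 H \left(-5 + 2\right) = 3 H \left(-3\right) = 3 \left(- 3 H\right) = - 9 H$)
$Y{\left(Q \right)} = - \frac{1}{8 Q}$ ($Y{\left(Q \right)} = \frac{1}{- 9 Q + Q} = \frac{1}{\left(-8\right) Q} = - \frac{1}{8 Q}$)
$\left(Y{\left(\left(1 + 6\right) 3 \right)} - 10\right) n = \left(- \frac{1}{8 \left(1 + 6\right) 3} - 10\right) \left(-1\right) = \left(- \frac{1}{8 \cdot 7 \cdot 3} - 10\right) \left(-1\right) = \left(- \frac{1}{8 \cdot 21} - 10\right) \left(-1\right) = \left(\left(- \frac{1}{8}\right) \frac{1}{21} - 10\right) \left(-1\right) = \left(- \frac{1}{168} - 10\right) \left(-1\right) = \left(- \frac{1681}{168}\right) \left(-1\right) = \frac{1681}{168}$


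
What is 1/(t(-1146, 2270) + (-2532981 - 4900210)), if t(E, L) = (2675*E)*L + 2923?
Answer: -1/6966228768 ≈ -1.4355e-10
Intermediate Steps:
t(E, L) = 2923 + 2675*E*L (t(E, L) = 2675*E*L + 2923 = 2923 + 2675*E*L)
1/(t(-1146, 2270) + (-2532981 - 4900210)) = 1/((2923 + 2675*(-1146)*2270) + (-2532981 - 4900210)) = 1/((2923 - 6958798500) - 7433191) = 1/(-6958795577 - 7433191) = 1/(-6966228768) = -1/6966228768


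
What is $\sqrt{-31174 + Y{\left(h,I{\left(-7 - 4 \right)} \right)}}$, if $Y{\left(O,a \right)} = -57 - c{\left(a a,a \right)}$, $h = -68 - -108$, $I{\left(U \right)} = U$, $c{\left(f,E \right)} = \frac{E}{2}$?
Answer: $\frac{9 i \sqrt{1542}}{2} \approx 176.71 i$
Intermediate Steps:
$c{\left(f,E \right)} = \frac{E}{2}$ ($c{\left(f,E \right)} = E \frac{1}{2} = \frac{E}{2}$)
$h = 40$ ($h = -68 + 108 = 40$)
$Y{\left(O,a \right)} = -57 - \frac{a}{2}$
$\sqrt{-31174 + Y{\left(h,I{\left(-7 - 4 \right)} \right)}} = \sqrt{-31174 - \left(57 + \frac{-7 - 4}{2}\right)} = \sqrt{-31174 - \frac{103}{2}} = \sqrt{- \frac{62451}{2}} = \frac{9 i \sqrt{1542}}{2}$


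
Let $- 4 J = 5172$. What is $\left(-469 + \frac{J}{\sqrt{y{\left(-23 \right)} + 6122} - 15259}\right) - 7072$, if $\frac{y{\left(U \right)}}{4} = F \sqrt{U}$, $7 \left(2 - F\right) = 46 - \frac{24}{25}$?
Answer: $-7541 + \frac{1293}{15259 - \sqrt{6122 - \frac{3104 i \sqrt{23}}{175}}} \approx -7540.9 - 3.0498 \cdot 10^{-6} i$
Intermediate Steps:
$J = -1293$ ($J = \left(- \frac{1}{4}\right) 5172 = -1293$)
$F = - \frac{776}{175}$ ($F = 2 - \frac{46 - \frac{24}{25}}{7} = 2 - \frac{1126}{175} = - \frac{776}{175} \approx -4.4343$)
$y{\left(U \right)} = - \frac{3104 \sqrt{U}}{175}$ ($y{\left(U \right)} = 4 \left(- \frac{776 \sqrt{U}}{175}\right) = - \frac{3104 \sqrt{U}}{175}$)
$\left(-469 + \frac{J}{\sqrt{y{\left(-23 \right)} + 6122} - 15259}\right) - 7072 = \left(-469 - \frac{1293}{\sqrt{- \frac{3104 \sqrt{-23}}{175} + 6122} - 15259}\right) - 7072 = \left(-469 - \frac{1293}{\sqrt{- \frac{3104 i \sqrt{23}}{175} + 6122} - 15259}\right) - 7072 = \left(-469 - \frac{1293}{\sqrt{6122 - \frac{3104 i \sqrt{23}}{175}} - 15259}\right) - 7072 = \left(-469 - \frac{1293}{-15259 + \sqrt{6122 - \frac{3104 i \sqrt{23}}{175}}}\right) - 7072 = -7541 - \frac{1293}{-15259 + \sqrt{6122 - \frac{3104 i \sqrt{23}}{175}}}$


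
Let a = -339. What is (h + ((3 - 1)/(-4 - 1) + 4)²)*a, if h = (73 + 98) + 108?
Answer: -2474361/25 ≈ -98975.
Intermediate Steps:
h = 279 (h = 171 + 108 = 279)
(h + ((3 - 1)/(-4 - 1) + 4)²)*a = (279 + ((3 - 1)/(-4 - 1) + 4)²)*(-339) = (279 + (2/(-5) + 4)²)*(-339) = (279 + (2*(-⅕) + 4)²)*(-339) = (279 + (-⅖ + 4)²)*(-339) = (279 + (18/5)²)*(-339) = (279 + 324/25)*(-339) = (7299/25)*(-339) = -2474361/25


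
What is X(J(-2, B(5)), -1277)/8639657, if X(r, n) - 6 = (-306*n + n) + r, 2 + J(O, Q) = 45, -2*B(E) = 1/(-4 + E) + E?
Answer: 389534/8639657 ≈ 0.045087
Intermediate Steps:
B(E) = -E/2 - 1/(2*(-4 + E)) (B(E) = -(1/(-4 + E) + E)/2 = -(E + 1/(-4 + E))/2 = -E/2 - 1/(2*(-4 + E)))
J(O, Q) = 43 (J(O, Q) = -2 + 45 = 43)
X(r, n) = 6 + r - 305*n (X(r, n) = 6 + ((-306*n + n) + r) = 6 + (-305*n + r) = 6 + (r - 305*n) = 6 + r - 305*n)
X(J(-2, B(5)), -1277)/8639657 = (6 + 43 - 305*(-1277))/8639657 = (6 + 43 + 389485)*(1/8639657) = 389534*(1/8639657) = 389534/8639657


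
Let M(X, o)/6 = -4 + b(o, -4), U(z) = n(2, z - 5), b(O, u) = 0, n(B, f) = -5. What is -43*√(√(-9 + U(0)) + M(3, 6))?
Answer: -43*√(-24 + I*√14) ≈ -16.372 - 211.29*I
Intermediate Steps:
U(z) = -5
M(X, o) = -24 (M(X, o) = 6*(-4 + 0) = 6*(-4) = -24)
-43*√(√(-9 + U(0)) + M(3, 6)) = -43*√(√(-9 - 5) - 24) = -43*√(√(-14) - 24) = -43*√(I*√14 - 24) = -43*√(-24 + I*√14)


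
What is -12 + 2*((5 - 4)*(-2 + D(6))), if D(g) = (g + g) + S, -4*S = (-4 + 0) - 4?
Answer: 12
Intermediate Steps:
S = 2 (S = -((-4 + 0) - 4)/4 = -(-4 - 4)/4 = -1/4*(-8) = 2)
D(g) = 2 + 2*g (D(g) = (g + g) + 2 = 2*g + 2 = 2 + 2*g)
-12 + 2*((5 - 4)*(-2 + D(6))) = -12 + 2*((5 - 4)*(-2 + (2 + 2*6))) = -12 + 2*(1*(-2 + (2 + 12))) = -12 + 2*(1*(-2 + 14)) = -12 + 2*(1*12) = -12 + 2*12 = -12 + 24 = 12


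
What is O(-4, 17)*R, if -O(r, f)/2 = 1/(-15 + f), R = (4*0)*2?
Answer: 0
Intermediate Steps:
R = 0 (R = 0*2 = 0)
O(r, f) = -2/(-15 + f)
O(-4, 17)*R = -2/(-15 + 17)*0 = -2/2*0 = -2*1/2*0 = -1*0 = 0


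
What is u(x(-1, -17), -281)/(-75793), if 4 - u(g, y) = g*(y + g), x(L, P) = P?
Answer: 5062/75793 ≈ 0.066787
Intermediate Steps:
u(g, y) = 4 - g*(g + y) (u(g, y) = 4 - g*(y + g) = 4 - g*(g + y))
u(x(-1, -17), -281)/(-75793) = (4 - 1*(-17)² - 1*(-17)*(-281))/(-75793) = (4 - 1*289 - 4777)*(-1/75793) = (4 - 289 - 4777)*(-1/75793) = -5062*(-1/75793) = 5062/75793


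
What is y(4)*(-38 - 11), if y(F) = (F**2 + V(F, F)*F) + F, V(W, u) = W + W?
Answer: -2548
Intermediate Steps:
V(W, u) = 2*W
y(F) = F + 3*F**2 (y(F) = (F**2 + (2*F)*F) + F = (F**2 + 2*F**2) + F = 3*F**2 + F = F + 3*F**2)
y(4)*(-38 - 11) = (4*(1 + 3*4))*(-38 - 11) = (4*(1 + 12))*(-49) = (4*13)*(-49) = 52*(-49) = -2548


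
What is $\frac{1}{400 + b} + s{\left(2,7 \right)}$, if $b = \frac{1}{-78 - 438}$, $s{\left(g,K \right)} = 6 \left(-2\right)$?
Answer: $- \frac{2476272}{206399} \approx -11.997$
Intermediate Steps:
$s{\left(g,K \right)} = -12$
$b = - \frac{1}{516}$ ($b = \frac{1}{-516} = - \frac{1}{516} \approx -0.001938$)
$\frac{1}{400 + b} + s{\left(2,7 \right)} = \frac{1}{400 - \frac{1}{516}} - 12 = \frac{1}{\frac{206399}{516}} - 12 = \frac{516}{206399} - 12 = - \frac{2476272}{206399}$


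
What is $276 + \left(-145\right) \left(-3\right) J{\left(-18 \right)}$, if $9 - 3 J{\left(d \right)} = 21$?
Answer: $-1464$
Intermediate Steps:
$J{\left(d \right)} = -4$ ($J{\left(d \right)} = 3 - 7 = -4$)
$276 + \left(-145\right) \left(-3\right) J{\left(-18 \right)} = 276 + \left(-145\right) \left(-3\right) \left(-4\right) = 276 + 435 \left(-4\right) = 276 - 1740 = -1464$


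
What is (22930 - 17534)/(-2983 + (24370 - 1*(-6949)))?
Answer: 1349/7084 ≈ 0.19043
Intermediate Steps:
(22930 - 17534)/(-2983 + (24370 - 1*(-6949))) = 5396/(-2983 + (24370 + 6949)) = 5396/(-2983 + 31319) = 5396/28336 = 5396*(1/28336) = 1349/7084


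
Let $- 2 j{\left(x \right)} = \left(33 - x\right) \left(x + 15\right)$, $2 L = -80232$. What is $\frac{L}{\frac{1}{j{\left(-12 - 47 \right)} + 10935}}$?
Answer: $-519863244$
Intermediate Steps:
$L = -40116$ ($L = \frac{1}{2} \left(-80232\right) = -40116$)
$j{\left(x \right)} = - \frac{\left(15 + x\right) \left(33 - x\right)}{2}$ ($j{\left(x \right)} = - \frac{\left(33 - x\right) \left(x + 15\right)}{2} = - \frac{\left(33 - x\right) \left(15 + x\right)}{2} = - \frac{\left(15 + x\right) \left(33 - x\right)}{2}$)
$\frac{L}{\frac{1}{j{\left(-12 - 47 \right)} + 10935}} = - \frac{40116}{\frac{1}{\left(- \frac{495}{2} + \frac{\left(-12 - 47\right)^{2}}{2} - 9 \left(-12 - 47\right)\right) + 10935}} = - \frac{40116}{\frac{1}{\left(- \frac{495}{2} + \frac{\left(-59\right)^{2}}{2} - -531\right) + 10935}} = - \frac{40116}{\frac{1}{\left(- \frac{495}{2} + \frac{1}{2} \cdot 3481 + 531\right) + 10935}} = - \frac{40116}{\frac{1}{\left(- \frac{495}{2} + \frac{3481}{2} + 531\right) + 10935}} = - \frac{40116}{\frac{1}{2024 + 10935}} = - \frac{40116}{\frac{1}{12959}} = - 40116 \frac{1}{\frac{1}{12959}} = \left(-40116\right) 12959 = -519863244$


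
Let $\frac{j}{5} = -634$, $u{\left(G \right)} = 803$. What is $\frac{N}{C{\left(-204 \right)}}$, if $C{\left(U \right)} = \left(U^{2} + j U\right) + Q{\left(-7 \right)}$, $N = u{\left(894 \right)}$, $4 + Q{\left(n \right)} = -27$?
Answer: $\frac{803}{688265} \approx 0.0011667$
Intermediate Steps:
$Q{\left(n \right)} = -31$ ($Q{\left(n \right)} = -4 - 27 = -31$)
$j = -3170$ ($j = 5 \left(-634\right) = -3170$)
$N = 803$
$C{\left(U \right)} = -31 + U^{2} - 3170 U$ ($C{\left(U \right)} = \left(U^{2} - 3170 U\right) - 31 = -31 + U^{2} - 3170 U$)
$\frac{N}{C{\left(-204 \right)}} = \frac{803}{-31 + \left(-204\right)^{2} - -646680} = \frac{803}{-31 + 41616 + 646680} = \frac{803}{688265}$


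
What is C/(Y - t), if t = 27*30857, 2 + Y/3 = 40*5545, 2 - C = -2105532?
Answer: -2105534/167745 ≈ -12.552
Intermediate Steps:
C = 2105534 (C = 2 - 1*(-2105532) = 2 + 2105532 = 2105534)
Y = 665394 (Y = -6 + 3*(40*5545) = -6 + 3*221800 = -6 + 665400 = 665394)
t = 833139
C/(Y - t) = 2105534/(665394 - 1*833139) = 2105534/(665394 - 833139) = 2105534/(-167745) = 2105534*(-1/167745) = -2105534/167745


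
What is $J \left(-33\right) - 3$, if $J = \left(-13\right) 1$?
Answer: $426$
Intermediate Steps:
$J = -13$
$J \left(-33\right) - 3 = \left(-13\right) \left(-33\right) - 3 = 429 + \left(-12 + 9\right) = 429 - 3 = 426$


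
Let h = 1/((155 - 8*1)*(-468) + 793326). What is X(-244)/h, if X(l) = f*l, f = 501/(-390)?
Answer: 2952314844/13 ≈ 2.2710e+8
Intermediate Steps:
h = 1/724530 (h = 1/((155 - 8)*(-468) + 793326) = 1/(147*(-468) + 793326) = 1/(-68796 + 793326) = 1/724530 ≈ 1.3802e-6)
f = -167/130 (f = 501*(-1/390) = -167/130 ≈ -1.2846)
X(l) = -167*l/130
X(-244)/h = (-167/130*(-244))/(1/724530) = (20374/65)*724530 = 2952314844/13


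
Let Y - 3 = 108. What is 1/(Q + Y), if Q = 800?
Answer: 1/911 ≈ 0.0010977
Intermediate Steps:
Y = 111 (Y = 3 + 108 = 111)
1/(Q + Y) = 1/(800 + 111) = 1/911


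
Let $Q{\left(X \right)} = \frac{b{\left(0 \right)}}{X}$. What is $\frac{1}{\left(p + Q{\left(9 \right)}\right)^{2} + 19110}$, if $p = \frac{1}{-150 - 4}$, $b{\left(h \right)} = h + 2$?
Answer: $\frac{1920996}{36710322961} \approx 5.2329 \cdot 10^{-5}$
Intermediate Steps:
$b{\left(h \right)} = 2 + h$
$Q{\left(X \right)} = \frac{2}{X}$ ($Q{\left(X \right)} = \frac{2 + 0}{X} = \frac{2}{X}$)
$p = - \frac{1}{154}$ ($p = \frac{1}{-154} = - \frac{1}{154} \approx -0.0064935$)
$\frac{1}{\left(p + Q{\left(9 \right)}\right)^{2} + 19110} = \frac{1}{\left(- \frac{1}{154} + \frac{2}{9}\right)^{2} + 19110} = \frac{1}{\left(\frac{299}{1386}\right)^{2} + 19110} = \frac{1}{\frac{89401}{1920996} + 19110} = \frac{1}{\frac{36710322961}{1920996}} = \frac{1920996}{36710322961}$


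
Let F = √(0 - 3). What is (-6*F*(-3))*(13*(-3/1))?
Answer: -702*I*√3 ≈ -1215.9*I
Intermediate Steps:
F = I*√3 (F = √(-3) = I*√3 ≈ 1.732*I)
(-6*F*(-3))*(13*(-3/1)) = (-6*I*√3*(-3))*(13*(-3/1)) = (-(-18)*I*√3)*(13*(-3*1)) = (18*I*√3)*(13*(-3)) = (18*I*√3)*(-39) = -702*I*√3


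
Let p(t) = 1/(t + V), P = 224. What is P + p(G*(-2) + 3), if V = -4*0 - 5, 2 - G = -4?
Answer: 3135/14 ≈ 223.93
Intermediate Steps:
G = 6 (G = 2 - 1*(-4) = 2 + 4 = 6)
V = -5 (V = 0 - 5 = -5)
p(t) = 1/(-5 + t) (p(t) = 1/(t - 5) = 1/(-5 + t))
P + p(G*(-2) + 3) = 224 + 1/(-5 + (6*(-2) + 3)) = 224 + 1/(-5 + (-12 + 3)) = 224 + 1/(-5 - 9) = 224 + 1/(-14) = 224 - 1/14 = 3135/14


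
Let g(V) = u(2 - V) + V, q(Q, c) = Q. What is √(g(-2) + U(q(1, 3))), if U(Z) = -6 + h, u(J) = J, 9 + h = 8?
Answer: I*√5 ≈ 2.2361*I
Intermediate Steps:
h = -1 (h = -9 + 8 = -1)
U(Z) = -7 (U(Z) = -6 - 1 = -7)
g(V) = 2 (g(V) = (2 - V) + V = 2)
√(g(-2) + U(q(1, 3))) = √(2 - 7) = √(-5) = I*√5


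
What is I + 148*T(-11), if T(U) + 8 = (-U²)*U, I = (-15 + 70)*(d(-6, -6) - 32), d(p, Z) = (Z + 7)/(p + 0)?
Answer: 1164209/6 ≈ 1.9403e+5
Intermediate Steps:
d(p, Z) = (7 + Z)/p
I = -10615/6 (I = (-15 + 70)*((7 - 6)/(-6) - 32) = 55*(-⅙*1 - 32) = 55*(-⅙ - 32) = 55*(-193/6) = -10615/6 ≈ -1769.2)
T(U) = -8 - U³ (T(U) = -8 + (-U²)*U = -8 - U³)
I + 148*T(-11) = -10615/6 + 148*(-8 - 1*(-11)³) = -10615/6 + 148*(-8 - 1*(-1331)) = -10615/6 + 148*(-8 + 1331) = -10615/6 + 148*1323 = -10615/6 + 195804 = 1164209/6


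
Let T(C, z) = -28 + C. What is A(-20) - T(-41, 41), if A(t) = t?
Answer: 49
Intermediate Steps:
A(-20) - T(-41, 41) = -20 - (-28 - 41) = -20 - 1*(-69) = -20 + 69 = 49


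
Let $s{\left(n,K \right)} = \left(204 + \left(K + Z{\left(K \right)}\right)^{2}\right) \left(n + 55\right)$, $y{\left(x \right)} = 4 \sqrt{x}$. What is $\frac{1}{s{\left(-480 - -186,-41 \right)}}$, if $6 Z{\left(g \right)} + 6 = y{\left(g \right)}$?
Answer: $- \frac{9 i}{120456 \sqrt{41} + 4193972 i} \approx -2.0757 \cdot 10^{-6} - 3.8174 \cdot 10^{-7} i$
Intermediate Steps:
$Z{\left(g \right)} = -1 + \frac{2 \sqrt{g}}{3}$ ($Z{\left(g \right)} = -1 + \frac{4 \sqrt{g}}{6} = -1 + \frac{2 \sqrt{g}}{3}$)
$s{\left(n,K \right)} = \left(55 + n\right) \left(204 + \left(-1 + K + \frac{2 \sqrt{K}}{3}\right)^{2}\right)$ ($s{\left(n,K \right)} = \left(204 + \left(K + \left(-1 + \frac{2 \sqrt{K}}{3}\right)\right)^{2}\right) \left(n + 55\right) = \left(204 + \left(-1 + K + \frac{2 \sqrt{K}}{3}\right)^{2}\right) \left(55 + n\right) = \left(55 + n\right) \left(204 + \left(-1 + K + \frac{2 \sqrt{K}}{3}\right)^{2}\right)$)
$\frac{1}{s{\left(-480 - -186,-41 \right)}} = \frac{1}{11220 + 204 \left(-480 - -186\right) + \frac{55 \left(-3 + 2 \sqrt{-41} + 3 \left(-41\right)\right)^{2}}{9} + \frac{\left(-480 - -186\right) \left(-3 + 2 \sqrt{-41} + 3 \left(-41\right)\right)^{2}}{9}} = \frac{1}{11220 + 204 \left(-480 + 186\right) + \frac{55 \left(-3 + 2 i \sqrt{41} - 123\right)^{2}}{9} + \frac{\left(-480 + 186\right) \left(-3 + 2 i \sqrt{41} - 123\right)^{2}}{9}} = \frac{1}{11220 + 204 \left(-294\right) + \frac{55 \left(-3 + 2 i \sqrt{41} - 123\right)^{2}}{9} + \frac{1}{9} \left(-294\right) \left(-3 + 2 i \sqrt{41} - 123\right)^{2}} = \frac{1}{11220 - 59976 + \frac{55 \left(-126 + 2 i \sqrt{41}\right)^{2}}{9} + \frac{1}{9} \left(-294\right) \left(-126 + 2 i \sqrt{41}\right)^{2}} = \frac{1}{11220 - 59976 + \frac{55 \left(-126 + 2 i \sqrt{41}\right)^{2}}{9} - \frac{98 \left(-126 + 2 i \sqrt{41}\right)^{2}}{3}} = \frac{1}{-48756 - \frac{239 \left(-126 + 2 i \sqrt{41}\right)^{2}}{9}}$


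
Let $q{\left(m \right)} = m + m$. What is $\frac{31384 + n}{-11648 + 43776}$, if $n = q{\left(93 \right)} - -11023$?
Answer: $\frac{42593}{32128} \approx 1.3257$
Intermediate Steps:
$q{\left(m \right)} = 2 m$
$n = 11209$ ($n = 2 \cdot 93 - -11023 = 186 + 11023 = 11209$)
$\frac{31384 + n}{-11648 + 43776} = \frac{31384 + 11209}{-11648 + 43776} = \frac{42593}{32128}$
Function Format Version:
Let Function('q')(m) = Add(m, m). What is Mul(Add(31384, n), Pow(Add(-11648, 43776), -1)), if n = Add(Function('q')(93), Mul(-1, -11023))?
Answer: Rational(42593, 32128) ≈ 1.3257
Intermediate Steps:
Function('q')(m) = Mul(2, m)
n = 11209 (n = Add(Mul(2, 93), Mul(-1, -11023)) = Add(186, 11023) = 11209)
Mul(Add(31384, n), Pow(Add(-11648, 43776), -1)) = Mul(Add(31384, 11209), Pow(Add(-11648, 43776), -1)) = Mul(42593, Pow(32128, -1)) = Mul(42593, Rational(1, 32128)) = Rational(42593, 32128)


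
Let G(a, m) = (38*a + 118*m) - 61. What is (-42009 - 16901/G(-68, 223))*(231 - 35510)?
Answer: 35078894760238/23669 ≈ 1.4821e+9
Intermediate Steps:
G(a, m) = -61 + 38*a + 118*m
(-42009 - 16901/G(-68, 223))*(231 - 35510) = (-42009 - 16901/(-61 + 38*(-68) + 118*223))*(231 - 35510) = (-42009 - 16901/(-61 - 2584 + 26314))*(-35279) = (-42009 - 16901/23669)*(-35279) = -994327922/23669*(-35279) = 35078894760238/23669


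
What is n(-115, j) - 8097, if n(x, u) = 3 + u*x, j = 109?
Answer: -20629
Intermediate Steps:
n(-115, j) - 8097 = (3 + 109*(-115)) - 8097 = (3 - 12535) - 8097 = -12532 - 8097 = -20629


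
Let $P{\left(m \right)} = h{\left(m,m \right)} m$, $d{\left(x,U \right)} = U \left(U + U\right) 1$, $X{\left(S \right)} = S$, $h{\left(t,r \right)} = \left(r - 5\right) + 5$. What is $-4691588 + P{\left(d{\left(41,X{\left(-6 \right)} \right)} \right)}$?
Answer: $-4686404$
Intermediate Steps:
$h{\left(t,r \right)} = r$ ($h{\left(t,r \right)} = \left(-5 + r\right) + 5 = r$)
$d{\left(x,U \right)} = 2 U^{2}$ ($d{\left(x,U \right)} = U 2 U 1 = 2 U^{2} \cdot 1 = 2 U^{2}$)
$P{\left(m \right)} = m^{2}$ ($P{\left(m \right)} = m m = m^{2}$)
$-4691588 + P{\left(d{\left(41,X{\left(-6 \right)} \right)} \right)} = -4691588 + \left(2 \left(-6\right)^{2}\right)^{2} = -4691588 + \left(2 \cdot 36\right)^{2} = -4691588 + 72^{2} = -4691588 + 5184 = -4686404$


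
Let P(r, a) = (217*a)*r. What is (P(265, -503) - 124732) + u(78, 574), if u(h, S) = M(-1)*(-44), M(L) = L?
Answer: -29049703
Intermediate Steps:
P(r, a) = 217*a*r
u(h, S) = 44 (u(h, S) = -1*(-44) = 44)
(P(265, -503) - 124732) + u(78, 574) = (217*(-503)*265 - 124732) + 44 = (-28925015 - 124732) + 44 = -29049747 + 44 = -29049703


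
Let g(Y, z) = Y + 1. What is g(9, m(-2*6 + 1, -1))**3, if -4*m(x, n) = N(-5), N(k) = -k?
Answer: 1000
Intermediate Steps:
m(x, n) = -5/4 (m(x, n) = -(-1)*(-5)/4 = -1/4*5 = -5/4)
g(Y, z) = 1 + Y
g(9, m(-2*6 + 1, -1))**3 = (1 + 9)**3 = 10**3 = 1000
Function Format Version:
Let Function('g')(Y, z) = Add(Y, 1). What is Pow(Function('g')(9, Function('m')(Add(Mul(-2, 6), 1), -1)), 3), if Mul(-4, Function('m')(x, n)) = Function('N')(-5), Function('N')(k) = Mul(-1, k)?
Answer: 1000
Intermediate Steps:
Function('m')(x, n) = Rational(-5, 4) (Function('m')(x, n) = Mul(Rational(-1, 4), Mul(-1, -5)) = Mul(Rational(-1, 4), 5) = Rational(-5, 4))
Function('g')(Y, z) = Add(1, Y)
Pow(Function('g')(9, Function('m')(Add(Mul(-2, 6), 1), -1)), 3) = Pow(Add(1, 9), 3) = Pow(10, 3) = 1000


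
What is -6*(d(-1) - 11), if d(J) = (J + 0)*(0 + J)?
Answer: 60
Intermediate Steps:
d(J) = J² (d(J) = J*J = J²)
-6*(d(-1) - 11) = -6*((-1)² - 11) = -6*(1 - 11) = -6*(-10) = 60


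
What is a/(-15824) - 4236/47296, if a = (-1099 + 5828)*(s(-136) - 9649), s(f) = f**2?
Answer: -7729733127/2923484 ≈ -2644.0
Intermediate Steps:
a = 41837463 (a = (-1099 + 5828)*((-136)**2 - 9649) = 4729*(18496 - 9649) = 4729*8847 = 41837463)
a/(-15824) - 4236/47296 = 41837463/(-15824) - 4236/47296 = 41837463*(-1/15824) - 4236*1/47296 = -41837463/15824 - 1059/11824 = -7729733127/2923484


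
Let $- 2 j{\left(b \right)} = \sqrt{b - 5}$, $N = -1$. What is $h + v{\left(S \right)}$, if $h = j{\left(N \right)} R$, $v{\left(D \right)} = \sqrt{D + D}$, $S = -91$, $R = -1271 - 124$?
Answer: $i \left(\sqrt{182} + \frac{1395 \sqrt{6}}{2}\right) \approx 1722.0 i$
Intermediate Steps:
$R = -1395$ ($R = -1271 - 124 = -1395$)
$v{\left(D \right)} = \sqrt{2} \sqrt{D}$ ($v{\left(D \right)} = \sqrt{2 D} = \sqrt{2} \sqrt{D}$)
$j{\left(b \right)} = - \frac{\sqrt{-5 + b}}{2}$ ($j{\left(b \right)} = - \frac{\sqrt{b - 5}}{2} = - \frac{\sqrt{-5 + b}}{2}$)
$h = \frac{1395 i \sqrt{6}}{2}$ ($h = - \frac{\sqrt{-5 - 1}}{2} \left(-1395\right) = - \frac{\sqrt{-6}}{2} \left(-1395\right) = - \frac{i \sqrt{6}}{2} \left(-1395\right) = \frac{1395 i \sqrt{6}}{2} \approx 1708.5 i$)
$h + v{\left(S \right)} = \frac{1395 i \sqrt{6}}{2} + \sqrt{2} \sqrt{-91} = \frac{1395 i \sqrt{6}}{2} + \sqrt{2} i \sqrt{91} = \frac{1395 i \sqrt{6}}{2} + i \sqrt{182} = i \sqrt{182} + \frac{1395 i \sqrt{6}}{2}$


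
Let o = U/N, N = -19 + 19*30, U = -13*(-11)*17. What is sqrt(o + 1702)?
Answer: sqrt(518068383)/551 ≈ 41.309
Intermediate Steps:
U = 2431 (U = 143*17 = 2431)
N = 551 (N = -19 + 570 = 551)
o = 2431/551 ≈ 4.4120
sqrt(o + 1702) = sqrt(2431/551 + 1702) = sqrt(940233/551) = sqrt(518068383)/551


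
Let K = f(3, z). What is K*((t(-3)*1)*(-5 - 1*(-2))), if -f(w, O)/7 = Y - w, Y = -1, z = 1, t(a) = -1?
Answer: 84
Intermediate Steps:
f(w, O) = 7 + 7*w (f(w, O) = -7*(-1 - w) = 7 + 7*w)
K = 28 (K = 7 + 7*3 = 7 + 21 = 28)
K*((t(-3)*1)*(-5 - 1*(-2))) = 28*((-1*1)*(-5 - 1*(-2))) = 28*(-(-5 + 2)) = 28*(-1*(-3)) = 28*3 = 84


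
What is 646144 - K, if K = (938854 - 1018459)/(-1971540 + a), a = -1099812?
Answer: 661511862361/1023784 ≈ 6.4614e+5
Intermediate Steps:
K = 26535/1023784 (K = (938854 - 1018459)/(-1971540 - 1099812) = -79605/(-3071352) = -79605*(-1/3071352) = 26535/1023784 ≈ 0.025919)
646144 - K = 646144 - 1*26535/1023784 = 646144 - 26535/1023784 = 661511862361/1023784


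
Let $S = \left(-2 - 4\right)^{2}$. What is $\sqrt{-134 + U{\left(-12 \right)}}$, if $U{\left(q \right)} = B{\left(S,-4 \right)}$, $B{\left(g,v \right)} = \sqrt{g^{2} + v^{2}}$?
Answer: $\sqrt{-134 + 4 \sqrt{82}} \approx 9.8883 i$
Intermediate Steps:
$S = 36$ ($S = \left(-6\right)^{2} = 36$)
$U{\left(q \right)} = 4 \sqrt{82}$ ($U{\left(q \right)} = \sqrt{36^{2} + \left(-4\right)^{2}} = \sqrt{1296 + 16} = \sqrt{1312} = 4 \sqrt{82}$)
$\sqrt{-134 + U{\left(-12 \right)}} = \sqrt{-134 + 4 \sqrt{82}}$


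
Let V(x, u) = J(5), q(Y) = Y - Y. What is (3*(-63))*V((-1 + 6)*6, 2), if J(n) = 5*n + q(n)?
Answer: -4725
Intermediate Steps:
q(Y) = 0
J(n) = 5*n (J(n) = 5*n + 0 = 5*n)
V(x, u) = 25 (V(x, u) = 5*5 = 25)
(3*(-63))*V((-1 + 6)*6, 2) = (3*(-63))*25 = -189*25 = -4725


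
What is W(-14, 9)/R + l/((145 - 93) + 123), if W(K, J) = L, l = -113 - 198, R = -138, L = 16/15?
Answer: -64657/36225 ≈ -1.7849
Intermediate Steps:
L = 16/15 (L = 16*(1/15) = 16/15 ≈ 1.0667)
l = -311
W(K, J) = 16/15
W(-14, 9)/R + l/((145 - 93) + 123) = (16/15)/(-138) - 311/((145 - 93) + 123) = (16/15)*(-1/138) - 311/(52 + 123) = -8/1035 - 311/175 = -64657/36225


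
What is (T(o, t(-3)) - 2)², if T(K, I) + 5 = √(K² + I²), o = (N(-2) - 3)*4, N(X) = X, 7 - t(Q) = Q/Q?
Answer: 485 - 28*√109 ≈ 192.67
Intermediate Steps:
t(Q) = 6 (t(Q) = 7 - Q/Q = 7 - 1*1 = 7 - 1 = 6)
o = -20 (o = (-2 - 3)*4 = -5*4 = -20)
T(K, I) = -5 + √(I² + K²) (T(K, I) = -5 + √(K² + I²) = -5 + √(I² + K²))
(T(o, t(-3)) - 2)² = ((-5 + √(6² + (-20)²)) - 2)² = ((-5 + √(36 + 400)) - 2)² = ((-5 + √436) - 2)² = ((-5 + 2*√109) - 2)² = (-7 + 2*√109)²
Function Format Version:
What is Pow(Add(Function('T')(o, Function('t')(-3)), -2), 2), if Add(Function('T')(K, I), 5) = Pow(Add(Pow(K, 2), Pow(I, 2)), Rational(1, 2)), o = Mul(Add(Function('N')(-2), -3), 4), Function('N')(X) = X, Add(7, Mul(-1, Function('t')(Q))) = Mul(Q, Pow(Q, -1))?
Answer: Add(485, Mul(-28, Pow(109, Rational(1, 2)))) ≈ 192.67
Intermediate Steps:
Function('t')(Q) = 6 (Function('t')(Q) = Add(7, Mul(-1, Mul(Q, Pow(Q, -1)))) = Add(7, Mul(-1, 1)) = Add(7, -1) = 6)
o = -20 (o = Mul(Add(-2, -3), 4) = Mul(-5, 4) = -20)
Function('T')(K, I) = Add(-5, Pow(Add(Pow(I, 2), Pow(K, 2)), Rational(1, 2))) (Function('T')(K, I) = Add(-5, Pow(Add(Pow(K, 2), Pow(I, 2)), Rational(1, 2))) = Add(-5, Pow(Add(Pow(I, 2), Pow(K, 2)), Rational(1, 2))))
Pow(Add(Function('T')(o, Function('t')(-3)), -2), 2) = Pow(Add(Add(-5, Pow(Add(Pow(6, 2), Pow(-20, 2)), Rational(1, 2))), -2), 2) = Pow(Add(Add(-5, Pow(Add(36, 400), Rational(1, 2))), -2), 2) = Pow(Add(Add(-5, Pow(436, Rational(1, 2))), -2), 2) = Pow(Add(Add(-5, Mul(2, Pow(109, Rational(1, 2)))), -2), 2) = Pow(Add(-7, Mul(2, Pow(109, Rational(1, 2)))), 2)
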